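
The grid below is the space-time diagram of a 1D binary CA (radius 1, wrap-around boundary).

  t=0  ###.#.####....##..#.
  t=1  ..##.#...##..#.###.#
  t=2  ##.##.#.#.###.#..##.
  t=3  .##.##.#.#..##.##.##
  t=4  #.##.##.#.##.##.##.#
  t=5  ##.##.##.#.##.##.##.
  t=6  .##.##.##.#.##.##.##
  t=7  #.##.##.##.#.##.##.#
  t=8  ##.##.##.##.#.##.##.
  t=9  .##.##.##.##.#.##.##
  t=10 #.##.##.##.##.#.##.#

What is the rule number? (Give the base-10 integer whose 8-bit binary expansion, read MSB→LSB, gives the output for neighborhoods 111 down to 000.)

  ###|.  b7=0 t=0,i=1
  ##.|#  b6=1 t=0,i=2
  #.#|#  b5=1 t=0,i=3
  #..|#  b4=1 t=0,i=10
  .##|.  b3=0 t=0,i=0
  .#.|.  b2=0 t=0,i=4
  ..#|#  b1=1 t=0,i=13
  ...|.  b0=0 t=0,i=11
  bits 01110010 = 114

114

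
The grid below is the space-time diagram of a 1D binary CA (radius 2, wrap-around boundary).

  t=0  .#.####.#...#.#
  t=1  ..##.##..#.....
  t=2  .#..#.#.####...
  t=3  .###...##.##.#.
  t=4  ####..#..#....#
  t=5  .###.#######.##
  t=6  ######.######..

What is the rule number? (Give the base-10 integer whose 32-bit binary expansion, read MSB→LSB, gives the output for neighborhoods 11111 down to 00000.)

  nb #####: next=#  (t=4,i=1, bit31=1)
  nb ####.: next=#  (t=0,i=5, bit30=1)
  nb ###.#: next=#  (t=0,i=6, bit29=1)
  nb ###..: next=#  (t=2,i=11, bit28=1)
  nb ##.##: next=#  (t=1,i=4, bit27=1)
  nb ##.#.: next=.  (t=0,i=7, bit26=0)
  nb ##..#: next=.  (t=1,i=7, bit25=0)
  nb ##...: next=.  (t=2,i=12, bit24=0)
  nb #.###: next=#  (t=0,i=3, bit23=1)
  nb #.##.: next=.  (t=1,i=5, bit22=0)
  nb #.#.#: next=.  (t=0,i=1, bit21=0)
  nb #.#..: next=.  (t=0,i=8, bit20=0)
  nb #..##: next=#  (t=3,i=0, bit19=1)
  nb #..#.: next=#  (t=1,i=8, bit18=1)
  nb #...#: next=.  (t=0,i=10, bit17=0)
  nb #....: next=#  (t=1,i=11, bit16=1)
  nb .####: next=.  (t=0,i=4, bit15=0)
  nb .###.: next=#  (t=3,i=2, bit14=1)
  nb .##.#: next=.  (t=1,i=3, bit13=0)
  nb .##..: next=#  (t=1,i=6, bit12=1)
  nb .#.##: next=#  (t=0,i=2, bit11=1)
  nb .#.#.: next=.  (t=0,i=0, bit10=0)
  nb .#..#: next=#  (t=2,i=2, bit9=1)
  nb .#...: next=#  (t=0,i=9, bit8=1)
  nb ..###: next=#  (t=3,i=1, bit7=1)
  nb ..##.: next=.  (t=1,i=2, bit6=0)
  nb ..#.#: next=.  (t=0,i=12, bit5=0)
  nb ..#..: next=#  (t=1,i=9, bit4=1)
  nb ...##: next=#  (t=1,i=1, bit3=1)
  nb ...#.: next=.  (t=0,i=11, bit2=0)
  nb ....#: next=.  (t=1,i=0, bit1=0)
  nb .....: next=.  (t=1,i=12, bit0=0)
  bits 11111000100011010101101110011000 = 4170013592

4170013592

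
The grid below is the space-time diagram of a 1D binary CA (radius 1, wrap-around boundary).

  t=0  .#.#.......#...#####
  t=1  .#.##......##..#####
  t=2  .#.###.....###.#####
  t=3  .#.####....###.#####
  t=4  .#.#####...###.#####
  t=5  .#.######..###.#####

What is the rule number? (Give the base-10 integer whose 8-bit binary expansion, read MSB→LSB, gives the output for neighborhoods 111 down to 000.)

220

  [7] ### => #  t=0,i=16
  [6] ##. => #  t=0,i=19
  [5] #.# => .  t=0,i=0
  [4] #.. => #  t=0,i=4
  [3] .## => #  t=0,i=15
  [2] .#. => #  t=0,i=1
  [1] ..# => .  t=0,i=10
  [0] ... => .  t=0,i=5
  bits 11011100 = 220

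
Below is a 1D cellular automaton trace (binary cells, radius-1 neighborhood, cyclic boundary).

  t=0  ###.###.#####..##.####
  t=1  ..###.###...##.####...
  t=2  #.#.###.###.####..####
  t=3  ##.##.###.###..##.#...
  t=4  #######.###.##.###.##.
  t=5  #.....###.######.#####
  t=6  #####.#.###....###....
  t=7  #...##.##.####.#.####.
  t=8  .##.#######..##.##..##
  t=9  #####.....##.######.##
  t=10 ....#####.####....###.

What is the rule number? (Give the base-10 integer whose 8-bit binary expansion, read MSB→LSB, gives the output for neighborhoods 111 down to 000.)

121

  [7] ### => .  t=0,i=0
  [6] ##. => #  t=0,i=2
  [5] #.# => #  t=0,i=3
  [4] #.. => #  t=0,i=13
  [3] .## => #  t=0,i=4
  [2] .#. => .  t=2,i=2
  [1] ..# => .  t=0,i=14
  [0] ... => #  t=1,i=0
  bits 01111001 = 121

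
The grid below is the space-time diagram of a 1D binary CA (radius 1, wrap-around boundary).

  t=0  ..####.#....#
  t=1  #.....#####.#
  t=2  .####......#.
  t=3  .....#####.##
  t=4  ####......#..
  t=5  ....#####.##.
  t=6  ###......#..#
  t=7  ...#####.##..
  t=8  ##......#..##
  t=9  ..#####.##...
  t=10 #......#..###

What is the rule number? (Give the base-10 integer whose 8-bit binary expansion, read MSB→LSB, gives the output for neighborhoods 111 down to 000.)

  ###|.  b7=0 t=0,i=3
  ##.|.  b6=0 t=0,i=5
  #.#|#  b5=1 t=0,i=6
  #..|#  b4=1 t=0,i=0
  .##|.  b3=0 t=0,i=2
  .#.|#  b2=1 t=0,i=7
  ..#|.  b1=0 t=0,i=1
  ...|#  b0=1 t=0,i=9
  bits 00110101 = 53

53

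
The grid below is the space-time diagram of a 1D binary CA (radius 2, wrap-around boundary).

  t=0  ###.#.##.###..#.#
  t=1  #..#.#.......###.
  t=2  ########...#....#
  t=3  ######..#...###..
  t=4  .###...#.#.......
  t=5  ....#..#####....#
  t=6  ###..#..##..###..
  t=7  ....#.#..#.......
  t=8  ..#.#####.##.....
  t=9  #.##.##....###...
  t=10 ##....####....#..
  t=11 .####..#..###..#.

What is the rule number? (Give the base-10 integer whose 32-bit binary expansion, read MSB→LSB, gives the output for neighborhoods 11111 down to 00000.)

  [31] ##### => #  t=2,i=1
  [30] ####. => .  t=0,i=1
  [29] ###.# => .  t=0,i=2
  [28] ###.. => .  t=0,i=11
  [27] ##.## => .  t=0,i=8
  [26] ##.#. => #  t=0,i=3
  [25] ##..# => .  t=0,i=12
  [24] ##... => #  t=2,i=8
  [23] #.### => .  t=0,i=9
  [22] #.##. => .  t=0,i=6
  [21] #.#.# => .  t=0,i=4
  [20] #.#.. => #  t=1,i=0
  [19] #..## => .  t=3,i=16
  [18] #..#. => #  t=0,i=13
  [17] #...# => .  t=2,i=9
  [16] #.... => #  t=1,i=7
  [15] .#### => #  t=0,i=0
  [14] .###. => .  t=0,i=10
  [13] .##.# => .  t=0,i=7
  [12] .##.. => #  t=6,i=9
  [11] .#.## => #  t=0,i=5
  [10] .#.#. => #  t=1,i=4
  [9] .#..# => #  t=1,i=1
  [8] .#... => #  t=1,i=6
  [7] ..### => .  t=1,i=13
  [6] ..##. => .  t=6,i=8
  [5] ..#.# => #  t=0,i=14
  [4] ..#.. => .  t=2,i=11
  [3] ...## => .  t=1,i=12
  [2] ...#. => .  t=2,i=10
  [1] ....# => #  t=1,i=11
  [0] ..... => .  t=1,i=8
  bits 10000101000101011001111100100010 = 2232786722

2232786722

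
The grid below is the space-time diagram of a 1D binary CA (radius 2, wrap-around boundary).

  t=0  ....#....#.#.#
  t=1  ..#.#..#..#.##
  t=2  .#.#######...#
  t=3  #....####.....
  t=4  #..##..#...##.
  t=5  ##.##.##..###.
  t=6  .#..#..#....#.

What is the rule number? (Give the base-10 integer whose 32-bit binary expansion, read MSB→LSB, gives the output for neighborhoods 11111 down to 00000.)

3759421019

  #####|#  b31=1 t=2,i=5
  ####.|#  b30=1 t=2,i=8
  ###.#|#  b29=1 t=5,i=12
  ###..|.  b28=0 t=2,i=9
  ##.##|.  b27=0 t=5,i=2
  ##.#.|.  b26=0 t=4,i=13
  ##..#|.  b25=0 t=1,i=0
  ##...|.  b24=0 t=2,i=10
  #.###|.  b23=0 t=2,i=3
  #.##.|.  b22=0 t=1,i=12
  #.#.#|.  b21=0 t=0,i=11
  #.#..|#  b20=1 t=0,i=13
  #..##|.  b19=0 t=4,i=2
  #..#.|#  b18=1 t=1,i=1
  #...#|.  b17=0 t=2,i=11
  #....|.  b16=0 t=0,i=1
  .####|.  b15=0 t=2,i=4
  .###.|.  b14=0 t=5,i=11
  .##.#|#  b13=1 t=4,i=12
  .##..|#  b12=1 t=1,i=13
  .#.##|.  b11=0 t=1,i=11
  .#.#.|#  b10=1 t=0,i=10
  .#..#|#  b9=1 t=1,i=5
  .#...|.  b8=0 t=0,i=0
  ..###|.  b7=0 t=3,i=5
  ..##.|#  b6=1 t=4,i=3
  ..#.#|.  b5=0 t=0,i=9
  ..#..|#  b4=1 t=0,i=4
  ...##|#  b3=1 t=3,i=4
  ...#.|.  b2=0 t=0,i=3
  ....#|#  b1=1 t=0,i=2
  .....|#  b0=1 t=3,i=11
  bits 11100000000101000011011001011011 = 3759421019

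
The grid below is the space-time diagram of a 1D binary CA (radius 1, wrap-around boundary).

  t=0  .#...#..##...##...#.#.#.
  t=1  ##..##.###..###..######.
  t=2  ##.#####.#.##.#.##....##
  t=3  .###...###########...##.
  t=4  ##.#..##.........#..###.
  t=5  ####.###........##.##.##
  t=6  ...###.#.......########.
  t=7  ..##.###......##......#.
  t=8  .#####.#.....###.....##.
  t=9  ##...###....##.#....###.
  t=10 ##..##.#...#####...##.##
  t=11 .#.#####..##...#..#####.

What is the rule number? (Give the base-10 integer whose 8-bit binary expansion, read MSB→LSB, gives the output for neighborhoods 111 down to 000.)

110

  nb ###: next=.  (t=1,i=8, bit7=0)
  nb ##.: next=#  (t=0,i=9, bit6=1)
  nb #.#: next=#  (t=0,i=19, bit5=1)
  nb #..: next=.  (t=0,i=2, bit4=0)
  nb .##: next=#  (t=0,i=8, bit3=1)
  nb .#.: next=#  (t=0,i=1, bit2=1)
  nb ..#: next=#  (t=0,i=0, bit1=1)
  nb ...: next=.  (t=0,i=3, bit0=0)
  bits 01101110 = 110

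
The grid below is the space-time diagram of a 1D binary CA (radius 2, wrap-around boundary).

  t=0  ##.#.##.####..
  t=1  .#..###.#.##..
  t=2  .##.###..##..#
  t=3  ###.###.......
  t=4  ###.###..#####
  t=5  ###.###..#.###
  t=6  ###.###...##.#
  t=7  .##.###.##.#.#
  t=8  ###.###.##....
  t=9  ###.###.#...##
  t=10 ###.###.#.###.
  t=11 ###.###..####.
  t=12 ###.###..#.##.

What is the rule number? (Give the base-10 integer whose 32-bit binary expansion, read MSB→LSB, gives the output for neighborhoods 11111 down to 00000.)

4040321691

  #####|#  b31=1 t=4,i=0
  ####.|#  b30=1 t=0,i=10
  ###.#|#  b29=1 t=1,i=6
  ###..|#  b28=1 t=0,i=11
  ##.##|.  b27=0 t=0,i=7
  ##.#.|.  b26=0 t=0,i=2
  ##..#|.  b25=0 t=0,i=12
  ##...|.  b24=0 t=1,i=12
  #.###|#  b23=1 t=0,i=8
  #.##.|#  b22=1 t=0,i=5
  #.#.#|.  b21=0 t=0,i=3
  #.#..|#  b20=1 t=9,i=8
  #..##|.  b19=0 t=0,i=13
  #..#.|.  b18=0 t=2,i=12
  #...#|#  b17=1 t=1,i=13
  #....|.  b16=0 t=3,i=8
  .####|.  b15=0 t=0,i=9
  .###.|#  b14=1 t=1,i=5
  .##.#|#  b13=1 t=0,i=1
  .##..|.  b12=0 t=1,i=11
  .#.##|#  b11=1 t=0,i=4
  .#.#.|.  b10=0 t=7,i=12
  .#..#|#  b9=1 t=1,i=2
  .#...|.  b8=0 t=9,i=9
  ..###|#  b7=1 t=1,i=4
  ..##.|.  b6=0 t=0,i=0
  ..#.#|.  b5=0 t=2,i=13
  ..#..|#  b4=1 t=1,i=1
  ...##|#  b3=1 t=3,i=13
  ...#.|.  b2=0 t=1,i=0
  ....#|#  b1=1 t=3,i=12
  .....|#  b0=1 t=3,i=9
  bits 11110000110100100110101010011011 = 4040321691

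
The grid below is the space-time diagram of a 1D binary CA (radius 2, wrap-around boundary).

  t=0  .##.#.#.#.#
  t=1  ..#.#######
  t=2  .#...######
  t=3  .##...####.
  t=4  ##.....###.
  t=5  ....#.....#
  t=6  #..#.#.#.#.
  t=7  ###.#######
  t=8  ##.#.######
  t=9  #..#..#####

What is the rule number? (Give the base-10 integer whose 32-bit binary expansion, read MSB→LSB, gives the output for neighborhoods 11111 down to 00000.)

  nb #####: next=#  (t=1,i=6, bit31=1)
  nb ####.: next=#  (t=1,i=9, bit30=1)
  nb ###.#: next=.  (t=2,i=10, bit29=0)
  nb ###..: next=#  (t=1,i=10, bit28=1)
  nb ##.##: next=#  (t=4,i=10, bit27=1)
  nb ##.#.: next=.  (t=0,i=3, bit26=0)
  nb ##..#: next=.  (t=1,i=0, bit25=0)
  nb ##...: next=.  (t=3,i=3, bit24=0)
  nb #.###: next=.  (t=1,i=4, bit23=0)
  nb #.##.: next=.  (t=0,i=1, bit22=0)
  nb #.#.#: next=#  (t=0,i=4, bit21=1)
  nb #.#..: next=#  (t=2,i=1, bit20=1)
  nb #..##: next=#  (t=3,i=0, bit19=1)
  nb #..#.: next=#  (t=1,i=1, bit18=1)
  nb #...#: next=.  (t=2,i=3, bit17=0)
  nb #....: next=.  (t=4,i=3, bit16=0)
  nb .####: next=#  (t=1,i=5, bit15=1)
  nb .###.: next=.  (t=4,i=8, bit14=0)
  nb .##.#: next=#  (t=0,i=2, bit13=1)
  nb .##..: next=.  (t=3,i=2, bit12=0)
  nb .#.##: next=.  (t=0,i=0, bit11=0)
  nb .#.#.: next=#  (t=0,i=5, bit10=1)
  nb .#..#: next=#  (t=6,i=1, bit9=1)
  nb .#...: next=#  (t=2,i=2, bit8=1)
  nb ..###: next=.  (t=2,i=5, bit7=0)
  nb ..##.: next=#  (t=3,i=1, bit6=1)
  nb ..#.#: next=.  (t=1,i=2, bit5=0)
  nb ..#..: next=.  (t=5,i=4, bit4=0)
  nb ...##: next=.  (t=2,i=4, bit3=0)
  nb ...#.: next=#  (t=5,i=3, bit2=1)
  nb ....#: next=.  (t=4,i=5, bit1=0)
  nb .....: next=#  (t=4,i=4, bit0=1)
  bits 11011000001111001010011101000101 = 3627853637

3627853637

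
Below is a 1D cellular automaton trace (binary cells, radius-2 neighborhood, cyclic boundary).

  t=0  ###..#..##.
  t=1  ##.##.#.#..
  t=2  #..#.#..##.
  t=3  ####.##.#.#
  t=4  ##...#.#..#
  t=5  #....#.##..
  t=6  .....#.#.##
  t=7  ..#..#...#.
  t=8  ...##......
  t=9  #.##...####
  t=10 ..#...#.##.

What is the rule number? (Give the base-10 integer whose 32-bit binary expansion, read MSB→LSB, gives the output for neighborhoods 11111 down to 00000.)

  nb #####: next=#  (t=3,i=1, bit31=1)
  nb ####.: next=.  (t=3,i=2, bit30=0)
  nb ###.#: next=.  (t=3,i=3, bit29=0)
  nb ###..: next=.  (t=0,i=2, bit28=0)
  nb ##.##: next=.  (t=0,i=10, bit27=0)
  nb ##.#.: next=#  (t=1,i=5, bit26=1)
  nb ##..#: next=#  (t=0,i=3, bit25=1)
  nb ##...: next=.  (t=4,i=2, bit24=0)
  nb #.###: next=#  (t=0,i=0, bit23=1)
  nb #.##.: next=#  (t=1,i=3, bit22=1)
  nb #.#.#: next=.  (t=1,i=6, bit21=0)
  nb #.#..: next=#  (t=1,i=8, bit20=1)
  nb #..##: next=.  (t=0,i=7, bit19=0)
  nb #..#.: next=#  (t=0,i=4, bit18=1)
  nb #...#: next=.  (t=4,i=3, bit17=0)
  nb #....: next=.  (t=5,i=2, bit16=0)
  nb .####: next=#  (t=3,i=0, bit15=1)
  nb .###.: next=#  (t=0,i=1, bit14=1)
  nb .##.#: next=.  (t=0,i=9, bit13=0)
  nb .##..: next=.  (t=5,i=8, bit12=0)
  nb .#.##: next=.  (t=3,i=9, bit11=0)
  nb .#.#.: next=.  (t=1,i=7, bit10=0)
  nb .#..#: next=#  (t=0,i=6, bit9=1)
  nb .#...: next=.  (t=5,i=1, bit8=0)
  nb ..###: next=.  (t=4,i=10, bit7=0)
  nb ..##.: next=#  (t=0,i=8, bit6=1)
  nb ..#.#: next=#  (t=2,i=3, bit5=1)
  nb ..#..: next=.  (t=0,i=5, bit4=0)
  nb ...##: next=#  (t=8,i=2, bit3=1)
  nb ...#.: next=.  (t=4,i=4, bit2=0)
  nb ....#: next=.  (t=5,i=3, bit1=0)
  nb .....: next=#  (t=6,i=2, bit0=1)
  bits 10000110110101001100001001101001 = 2262090345

2262090345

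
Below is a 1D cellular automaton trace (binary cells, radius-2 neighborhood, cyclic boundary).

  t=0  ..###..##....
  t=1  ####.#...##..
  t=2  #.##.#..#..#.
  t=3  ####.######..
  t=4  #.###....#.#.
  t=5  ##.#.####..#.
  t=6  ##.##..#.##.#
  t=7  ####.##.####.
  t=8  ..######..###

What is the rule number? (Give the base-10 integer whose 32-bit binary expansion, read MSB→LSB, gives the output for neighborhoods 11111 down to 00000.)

  ##### -> .   bit 31 = 0  t=3,i=7
  ####. -> #   bit 30 = 1  t=1,i=2
  ###.# -> #   bit 29 = 1  t=1,i=3
  ###.. -> .   bit 28 = 0  t=0,i=4
  ##.## -> #   bit 27 = 1  t=3,i=4
  ##.#. -> .   bit 26 = 0  t=1,i=4
  ##..# -> #   bit 25 = 1  t=0,i=5
  ##... -> #   bit 24 = 1  t=0,i=9
  #.### -> .   bit 23 = 0  t=3,i=5
  #.##. -> #   bit 22 = 1  t=2,i=2
  #.#.# -> #   bit 21 = 1  t=2,i=0
  #.#.. -> #   bit 20 = 1  t=1,i=5
  #..## -> .   bit 19 = 0  t=0,i=6
  #..#. -> #   bit 18 = 1  t=2,i=7
  #...# -> .   bit 17 = 0  t=1,i=7
  #.... -> #   bit 16 = 1  t=0,i=10
  .#### -> .   bit 15 = 0  t=1,i=1
  .###. -> #   bit 14 = 1  t=0,i=3
  .##.# -> #   bit 13 = 1  t=2,i=3
  .##.. -> .   bit 12 = 0  t=0,i=8
  .#.## -> #   bit 11 = 1  t=2,i=1
  .#.#. -> .   bit 10 = 0  t=2,i=12
  .#..# -> #   bit 9 = 1  t=2,i=6
  .#... -> .   bit 8 = 0  t=1,i=6
  ..### -> #   bit 7 = 1  t=0,i=2
  ..##. -> .   bit 6 = 0  t=0,i=7
  ..#.# -> .   bit 5 = 0  t=2,i=11
  ..#.. -> #   bit 4 = 1  t=2,i=8
  ...## -> #   bit 3 = 1  t=0,i=1
  ...#. -> #   bit 2 = 1  t=4,i=8
  ....# -> #   bit 1 = 1  t=0,i=0
  ..... -> .   bit 0 = 0  t=0,i=11
  bits 01101011011101010110101010011110 = 1802857118

1802857118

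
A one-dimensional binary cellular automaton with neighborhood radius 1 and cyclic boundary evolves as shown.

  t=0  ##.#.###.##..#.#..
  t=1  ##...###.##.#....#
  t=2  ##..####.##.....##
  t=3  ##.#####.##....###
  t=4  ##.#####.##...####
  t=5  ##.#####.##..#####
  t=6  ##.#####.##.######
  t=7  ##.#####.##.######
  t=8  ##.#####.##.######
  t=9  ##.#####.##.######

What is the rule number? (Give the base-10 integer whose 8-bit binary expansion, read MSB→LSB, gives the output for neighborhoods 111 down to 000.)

  ### -> #   bit 7 = 1  t=0,i=6
  ##. -> #   bit 6 = 1  t=0,i=1
  #.# -> .   bit 5 = 0  t=0,i=2
  #.. -> .   bit 4 = 0  t=0,i=11
  .## -> #   bit 3 = 1  t=0,i=0
  .#. -> .   bit 2 = 0  t=0,i=3
  ..# -> #   bit 1 = 1  t=0,i=12
  ... -> .   bit 0 = 0  t=1,i=3
  bits 11001010 = 202

202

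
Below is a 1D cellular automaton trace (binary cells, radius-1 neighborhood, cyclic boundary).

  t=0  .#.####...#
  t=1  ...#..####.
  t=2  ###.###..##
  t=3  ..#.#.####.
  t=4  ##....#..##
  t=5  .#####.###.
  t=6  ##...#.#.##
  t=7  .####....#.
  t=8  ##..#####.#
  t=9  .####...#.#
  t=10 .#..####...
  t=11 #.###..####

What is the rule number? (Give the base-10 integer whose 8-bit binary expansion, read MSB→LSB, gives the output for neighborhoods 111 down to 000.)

91

  ### -> .   bit 7 = 0  t=0,i=4
  ##. -> #   bit 6 = 1  t=0,i=6
  #.# -> .   bit 5 = 0  t=0,i=0
  #.. -> #   bit 4 = 1  t=0,i=7
  .## -> #   bit 3 = 1  t=0,i=3
  .#. -> .   bit 2 = 0  t=0,i=1
  ..# -> #   bit 1 = 1  t=0,i=9
  ... -> #   bit 0 = 1  t=0,i=8
  bits 01011011 = 91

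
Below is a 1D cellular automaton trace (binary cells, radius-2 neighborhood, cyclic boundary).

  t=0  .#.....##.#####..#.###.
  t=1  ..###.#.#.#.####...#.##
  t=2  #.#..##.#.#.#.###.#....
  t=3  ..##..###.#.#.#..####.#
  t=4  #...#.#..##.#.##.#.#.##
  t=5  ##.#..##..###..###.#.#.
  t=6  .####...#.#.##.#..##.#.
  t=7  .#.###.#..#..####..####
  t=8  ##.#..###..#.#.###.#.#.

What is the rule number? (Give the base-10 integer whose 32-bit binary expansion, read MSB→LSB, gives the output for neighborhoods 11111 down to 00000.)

3618710413

  [31] ##### => #  t=0,i=12
  [30] ####. => #  t=0,i=13
  [29] ###.# => .  t=1,i=4
  [28] ###.. => #  t=0,i=14
  [27] ##.## => .  t=0,i=9
  [26] ##.#. => #  t=1,i=5
  [25] ##..# => #  t=0,i=15
  [24] ##... => #  t=1,i=16
  [23] #.### => #  t=0,i=10
  [22] #.##. => .  t=1,i=21
  [21] #.#.# => #  t=1,i=6
  [20] #.#.. => #  t=2,i=2
  [19] #..## => .  t=1,i=1
  [18] #..#. => .  t=0,i=0
  [17] #...# => .  t=1,i=17
  [16] #.... => #  t=0,i=3
  [15] .#### => .  t=0,i=11
  [14] .###. => .  t=0,i=20
  [13] .##.# => #  t=0,i=8
  [12] .##.. => .  t=1,i=22
  [11] .#.## => .  t=0,i=18
  [10] .#.#. => .  t=1,i=7
  [9] .#..# => #  t=2,i=3
  [8] .#... => #  t=0,i=2
  [7] ..### => #  t=1,i=2
  [6] ..##. => .  t=0,i=7
  [5] ..#.# => .  t=0,i=17
  [4] ..#.. => .  t=0,i=1
  [3] ...## => #  t=0,i=6
  [2] ...#. => #  t=1,i=18
  [1] ....# => .  t=0,i=5
  [0] ..... => #  t=0,i=4
  bits 11010111101100010010001110001101 = 3618710413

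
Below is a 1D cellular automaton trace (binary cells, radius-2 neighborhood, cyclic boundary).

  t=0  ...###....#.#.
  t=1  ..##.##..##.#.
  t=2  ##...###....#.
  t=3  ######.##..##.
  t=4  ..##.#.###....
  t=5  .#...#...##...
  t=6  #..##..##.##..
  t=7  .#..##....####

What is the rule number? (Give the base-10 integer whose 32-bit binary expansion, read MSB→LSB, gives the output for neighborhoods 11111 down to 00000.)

  ##### -> #   bit 31 = 1  t=3,i=2
  ####. -> .   bit 30 = 0  t=3,i=4
  ###.# -> #   bit 29 = 1  t=3,i=5
  ###.. -> #   bit 28 = 1  t=0,i=5
  ##.## -> .   bit 27 = 0  t=1,i=4
  ##.#. -> .   bit 26 = 0  t=1,i=11
  ##..# -> #   bit 25 = 1  t=1,i=7
  ##... -> #   bit 24 = 1  t=0,i=6
  #.### -> .   bit 23 = 0  t=3,i=0
  #.##. -> #   bit 22 = 1  t=1,i=5
  #.#.# -> #   bit 21 = 1  t=4,i=5
  #.#.. -> #   bit 20 = 1  t=0,i=12
  #..## -> .   bit 19 = 0  t=1,i=8
  #..#. -> #   bit 18 = 1  t=6,i=13
  #...# -> #   bit 17 = 1  t=1,i=0
  #.... -> .   bit 16 = 0  t=0,i=0
  .#### -> .   bit 15 = 0  t=3,i=1
  .###. -> .   bit 14 = 0  t=0,i=4
  .##.# -> .   bit 13 = 0  t=1,i=3
  .##.. -> #   bit 12 = 1  t=1,i=6
  .#.## -> .   bit 11 = 0  t=2,i=13
  .#.#. -> .   bit 10 = 0  t=0,i=11
  .#..# -> #   bit 9 = 1  t=6,i=1
  .#... -> .   bit 8 = 0  t=0,i=13
  ..### -> #   bit 7 = 1  t=0,i=3
  ..##. -> .   bit 6 = 0  t=1,i=2
  ..#.# -> #   bit 5 = 1  t=0,i=10
  ..#.. -> .   bit 4 = 0  t=5,i=1
  ...## -> #   bit 3 = 1  t=0,i=2
  ...#. -> #   bit 2 = 1  t=0,i=9
  ....# -> .   bit 1 = 0  t=0,i=1
  ..... -> .   bit 0 = 0  t=4,i=12
  bits 10110011011101100001001010101100 = 3010859692

3010859692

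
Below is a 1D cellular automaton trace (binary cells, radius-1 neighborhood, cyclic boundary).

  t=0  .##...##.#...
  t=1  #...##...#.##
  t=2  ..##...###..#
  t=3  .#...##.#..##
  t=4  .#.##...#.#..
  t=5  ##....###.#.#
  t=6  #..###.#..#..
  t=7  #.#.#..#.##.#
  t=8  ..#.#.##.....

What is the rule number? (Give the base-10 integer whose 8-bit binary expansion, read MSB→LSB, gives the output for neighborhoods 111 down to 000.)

  ###|#  b7=1 t=1,i=12
  ##.|.  b6=0 t=0,i=2
  #.#|.  b5=0 t=0,i=8
  #..|.  b4=0 t=0,i=3
  .##|.  b3=0 t=0,i=1
  .#.|#  b2=1 t=0,i=9
  ..#|#  b1=1 t=0,i=0
  ...|#  b0=1 t=0,i=4
  bits 10000111 = 135

135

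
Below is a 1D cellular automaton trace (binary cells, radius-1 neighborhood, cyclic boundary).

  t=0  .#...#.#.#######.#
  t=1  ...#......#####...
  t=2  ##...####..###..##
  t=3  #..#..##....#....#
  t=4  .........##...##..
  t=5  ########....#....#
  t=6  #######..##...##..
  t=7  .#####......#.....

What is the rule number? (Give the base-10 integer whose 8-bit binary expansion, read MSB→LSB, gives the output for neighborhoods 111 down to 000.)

  nb ###: next=#  (t=0,i=10, bit7=1)
  nb ##.: next=.  (t=0,i=15, bit6=0)
  nb #.#: next=.  (t=0,i=0, bit5=0)
  nb #..: next=.  (t=0,i=2, bit4=0)
  nb .##: next=.  (t=0,i=9, bit3=0)
  nb .#.: next=.  (t=0,i=1, bit2=0)
  nb ..#: next=.  (t=0,i=4, bit1=0)
  nb ...: next=#  (t=0,i=3, bit0=1)
  bits 10000001 = 129

129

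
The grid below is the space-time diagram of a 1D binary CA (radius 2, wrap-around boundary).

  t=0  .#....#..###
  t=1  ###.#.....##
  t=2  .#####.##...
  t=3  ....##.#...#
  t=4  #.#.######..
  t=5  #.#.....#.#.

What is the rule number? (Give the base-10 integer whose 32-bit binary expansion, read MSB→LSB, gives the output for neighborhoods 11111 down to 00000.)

  [31] ##### => .  t=1,i=0
  [30] ####. => #  t=1,i=1
  [29] ###.# => #  t=0,i=11
  [28] ###.. => .  t=4,i=9
  [27] ##.## => .  t=2,i=6
  [26] ##.#. => #  t=0,i=0
  [25] ##..# => #  t=4,i=10
  [24] ##... => .  t=2,i=9
  [23] #.### => .  t=4,i=4
  [22] #.##. => #  t=2,i=7
  [21] #.#.# => #  t=4,i=2
  [20] #.#.. => #  t=0,i=1
  [19] #..## => .  t=0,i=8
  [18] #..#. => .  t=4,i=11
  [17] #...# => #  t=3,i=9
  [16] #.... => .  t=0,i=3
  [15] .#### => .  t=1,i=11
  [14] .###. => #  t=0,i=10
  [13] .##.# => #  t=3,i=5
  [12] .##.. => .  t=2,i=8
  [11] .#.## => .  t=4,i=3
  [10] .#.#. => .  t=4,i=1
  [9] .#..# => .  t=0,i=7
  [8] .#... => #  t=0,i=2
  [7] ..### => .  t=0,i=9
  [6] ..##. => #  t=3,i=4
  [5] ..#.# => #  t=4,i=0
  [4] ..#.. => .  t=0,i=6
  [3] ...## => .  t=1,i=9
  [2] ...#. => .  t=0,i=5
  [1] ....# => #  t=0,i=4
  [0] ..... => #  t=1,i=7
  bits 01100110011100100110000101100011 = 1718772067

1718772067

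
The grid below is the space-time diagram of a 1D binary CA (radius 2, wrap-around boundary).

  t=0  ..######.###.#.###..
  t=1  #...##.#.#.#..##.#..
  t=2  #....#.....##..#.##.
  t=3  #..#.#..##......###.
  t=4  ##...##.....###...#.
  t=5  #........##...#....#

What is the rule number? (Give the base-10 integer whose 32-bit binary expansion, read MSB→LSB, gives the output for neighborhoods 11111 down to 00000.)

2966432275

  ##### -> #   bit 31 = 1  t=0,i=4
  ####. -> .   bit 30 = 0  t=0,i=6
  ###.# -> #   bit 29 = 1  t=0,i=7
  ###.. -> #   bit 28 = 1  t=0,i=17
  ##.## -> .   bit 27 = 0  t=0,i=8
  ##.#. -> .   bit 26 = 0  t=0,i=12
  ##..# -> .   bit 25 = 0  t=2,i=13
  ##... -> .   bit 24 = 0  t=0,i=18
  #.### -> #   bit 23 = 1  t=0,i=9
  #.##. -> #   bit 22 = 1  t=2,i=17
  #.#.# -> .   bit 21 = 0  t=0,i=13
  #.#.. -> #   bit 20 = 1  t=1,i=11
  #..## -> .   bit 19 = 0  t=1,i=13
  #..#. -> .   bit 18 = 0  t=1,i=19
  #...# -> .   bit 17 = 0  t=1,i=2
  #.... -> .   bit 16 = 0  t=0,i=19
  .#### -> .   bit 15 = 0  t=0,i=3
  .###. -> .   bit 14 = 0  t=0,i=10
  .##.# -> #   bit 13 = 1  t=1,i=5
  .##.. -> .   bit 12 = 0  t=2,i=12
  .#.## -> #   bit 11 = 1  t=0,i=14
  .#.#. -> .   bit 10 = 0  t=1,i=8
  .#..# -> #   bit 9 = 1  t=1,i=12
  .#... -> .   bit 8 = 0  t=1,i=1
  ..### -> .   bit 7 = 0  t=0,i=2
  ..##. -> .   bit 6 = 0  t=1,i=4
  ..#.# -> .   bit 5 = 0  t=2,i=15
  ..#.. -> #   bit 4 = 1  t=1,i=0
  ...## -> .   bit 3 = 0  t=0,i=1
  ...#. -> .   bit 2 = 0  t=2,i=4
  ....# -> #   bit 1 = 1  t=0,i=0
  ..... -> #   bit 0 = 1  t=2,i=8
  bits 10110000110100000010101000010011 = 2966432275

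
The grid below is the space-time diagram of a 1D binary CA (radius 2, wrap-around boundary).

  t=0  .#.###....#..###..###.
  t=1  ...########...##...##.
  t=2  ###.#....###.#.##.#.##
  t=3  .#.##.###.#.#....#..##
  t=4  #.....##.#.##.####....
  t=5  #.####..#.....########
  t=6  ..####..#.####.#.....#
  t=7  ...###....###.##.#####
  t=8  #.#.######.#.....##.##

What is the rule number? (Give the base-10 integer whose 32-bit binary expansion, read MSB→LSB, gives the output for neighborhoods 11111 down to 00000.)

1435620383

  nb #####: next=.  (t=1,i=5, bit31=0)
  nb ####.: next=#  (t=1,i=9, bit30=1)
  nb ###.#: next=.  (t=2,i=2, bit29=0)
  nb ###..: next=#  (t=0,i=5, bit28=1)
  nb ##.##: next=.  (t=3,i=5, bit27=0)
  nb ##.#.: next=#  (t=2,i=3, bit26=1)
  nb ##..#: next=.  (t=0,i=16, bit25=0)
  nb ##...: next=#  (t=0,i=6, bit24=1)
  nb #.###: next=#  (t=0,i=3, bit23=1)
  nb #.##.: next=.  (t=2,i=15, bit22=0)
  nb #.#.#: next=.  (t=2,i=13, bit21=0)
  nb #.#..: next=#  (t=2,i=4, bit20=1)
  nb #..##: next=.  (t=0,i=12, bit19=0)
  nb #..#.: next=.  (t=0,i=0, bit18=0)
  nb #...#: next=.  (t=1,i=12, bit17=0)
  nb #....: next=#  (t=0,i=7, bit16=1)
  nb .####: next=#  (t=1,i=4, bit15=1)
  nb .###.: next=#  (t=0,i=4, bit14=1)
  nb .##.#: next=.  (t=2,i=16, bit13=0)
  nb .##..: next=#  (t=1,i=15, bit12=1)
  nb .#.##: next=.  (t=0,i=2, bit11=0)
  nb .#.#.: next=#  (t=3,i=11, bit10=1)
  nb .#..#: next=.  (t=0,i=11, bit9=0)
  nb .#...: next=.  (t=2,i=5, bit8=0)
  nb ..###: next=.  (t=0,i=13, bit7=0)
  nb ..##.: next=.  (t=1,i=14, bit6=0)
  nb ..#.#: next=.  (t=0,i=1, bit5=0)
  nb ..#..: next=#  (t=0,i=10, bit4=1)
  nb ...##: next=#  (t=1,i=2, bit3=1)
  nb ...#.: next=#  (t=0,i=9, bit2=1)
  nb ....#: next=#  (t=0,i=8, bit1=1)
  nb .....: next=#  (t=4,i=3, bit0=1)
  bits 01010101100100011101010000011111 = 1435620383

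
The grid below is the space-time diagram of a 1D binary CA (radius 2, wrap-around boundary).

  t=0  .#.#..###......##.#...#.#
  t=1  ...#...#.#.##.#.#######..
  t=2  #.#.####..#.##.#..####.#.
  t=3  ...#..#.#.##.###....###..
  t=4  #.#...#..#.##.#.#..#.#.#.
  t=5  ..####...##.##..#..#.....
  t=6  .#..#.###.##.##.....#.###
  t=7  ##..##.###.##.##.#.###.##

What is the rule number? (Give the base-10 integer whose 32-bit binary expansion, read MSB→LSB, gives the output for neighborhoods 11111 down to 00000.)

  [31] ##### => #  t=1,i=18
  [30] ####. => #  t=1,i=21
  [29] ###.# => #  t=2,i=21
  [28] ###.. => .  t=0,i=8
  [27] ##.## => #  t=3,i=12
  [26] ##.#. => #  t=0,i=17
  [25] ##..# => #  t=2,i=8
  [24] ##... => #  t=0,i=9
  [23] #.### => .  t=1,i=16
  [22] #.##. => .  t=1,i=11
  [21] #.#.# => .  t=0,i=1
  [20] #.#.. => #  t=0,i=3
  [19] #..## => .  t=0,i=5
  [18] #..#. => .  t=2,i=9
  [17] #...# => #  t=0,i=20
  [16] #.... => .  t=0,i=10
  [15] .#### => .  t=1,i=17
  [14] .###. => #  t=0,i=7
  [13] .##.# => #  t=0,i=16
  [12] .##.. => #  t=5,i=13
  [11] .#.## => #  t=1,i=10
  [10] .#.#. => .  t=0,i=0
  [9] .#..# => .  t=0,i=4
  [8] .#... => #  t=0,i=19
  [7] ..### => .  t=0,i=6
  [6] ..##. => .  t=0,i=15
  [5] ..#.# => #  t=0,i=22
  [4] ..#.. => .  t=1,i=3
  [3] ...## => #  t=0,i=14
  [2] ...#. => #  t=0,i=21
  [1] ....# => .  t=0,i=13
  [0] ..... => #  t=0,i=11
  bits 11101111000100100111100100101101 = 4010965293

4010965293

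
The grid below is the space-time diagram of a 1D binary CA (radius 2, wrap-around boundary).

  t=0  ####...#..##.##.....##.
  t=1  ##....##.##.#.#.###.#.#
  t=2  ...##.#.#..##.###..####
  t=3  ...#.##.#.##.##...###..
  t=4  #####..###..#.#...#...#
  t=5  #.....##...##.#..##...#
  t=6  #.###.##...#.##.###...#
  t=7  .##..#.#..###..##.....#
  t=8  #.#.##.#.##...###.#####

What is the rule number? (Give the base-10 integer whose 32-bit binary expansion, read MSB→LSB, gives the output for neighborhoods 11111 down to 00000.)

213752055

  [31] ##### => .  t=4,i=1
  [30] ####. => .  t=0,i=2
  [29] ###.# => .  t=1,i=18
  [28] ###.. => .  t=0,i=3
  [27] ##.## => #  t=0,i=12
  [26] ##.#. => #  t=1,i=11
  [25] ##..# => .  t=2,i=17
  [24] ##... => .  t=0,i=4
  [23] #.### => #  t=0,i=0
  [22] #.##. => .  t=0,i=13
  [21] #.#.# => #  t=1,i=12
  [20] #.#.. => #  t=2,i=8
  [19] #..## => #  t=0,i=9
  [18] #..#. => #  t=4,i=11
  [17] #...# => .  t=0,i=5
  [16] #.... => #  t=0,i=16
  [15] .#### => #  t=0,i=1
  [14] .###. => .  t=1,i=0
  [13] .##.# => .  t=0,i=11
  [12] .##.. => #  t=0,i=14
  [11] .#.## => #  t=1,i=15
  [10] .#.#. => .  t=1,i=13
  [9] .#..# => .  t=0,i=8
  [8] .#... => .  t=4,i=15
  [7] ..### => #  t=2,i=19
  [6] ..##. => #  t=0,i=10
  [5] ..#.# => #  t=3,i=3
  [4] ..#.. => #  t=0,i=7
  [3] ...## => .  t=0,i=19
  [2] ...#. => #  t=0,i=6
  [1] ....# => #  t=0,i=18
  [0] ..... => #  t=0,i=17
  bits 00001100101111011001100011110111 = 213752055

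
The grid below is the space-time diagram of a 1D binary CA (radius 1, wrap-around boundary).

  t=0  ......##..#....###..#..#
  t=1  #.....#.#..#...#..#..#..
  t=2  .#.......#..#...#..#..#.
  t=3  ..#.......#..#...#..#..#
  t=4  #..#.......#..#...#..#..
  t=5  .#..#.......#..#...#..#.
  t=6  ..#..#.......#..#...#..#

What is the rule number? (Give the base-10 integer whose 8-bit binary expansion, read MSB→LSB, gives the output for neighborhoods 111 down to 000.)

24

  nb ###: next=.  (t=0,i=16, bit7=0)
  nb ##.: next=.  (t=0,i=7, bit6=0)
  nb #.#: next=.  (t=1,i=7, bit5=0)
  nb #..: next=#  (t=0,i=0, bit4=1)
  nb .##: next=#  (t=0,i=6, bit3=1)
  nb .#.: next=.  (t=0,i=10, bit2=0)
  nb ..#: next=.  (t=0,i=5, bit1=0)
  nb ...: next=.  (t=0,i=1, bit0=0)
  bits 00011000 = 24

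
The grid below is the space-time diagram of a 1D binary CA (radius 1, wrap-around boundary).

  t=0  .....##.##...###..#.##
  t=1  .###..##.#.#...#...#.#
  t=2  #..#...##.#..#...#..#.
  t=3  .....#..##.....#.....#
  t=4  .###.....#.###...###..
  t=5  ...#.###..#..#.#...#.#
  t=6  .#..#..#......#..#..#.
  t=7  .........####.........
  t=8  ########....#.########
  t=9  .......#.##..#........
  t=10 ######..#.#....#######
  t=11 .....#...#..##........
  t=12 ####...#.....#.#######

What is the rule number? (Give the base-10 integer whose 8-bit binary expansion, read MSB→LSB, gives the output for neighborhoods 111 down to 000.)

  ### -> .   bit 7 = 0  t=0,i=14
  ##. -> #   bit 6 = 1  t=0,i=6
  #.# -> #   bit 5 = 1  t=0,i=7
  #.. -> .   bit 4 = 0  t=0,i=0
  .## -> .   bit 3 = 0  t=0,i=5
  .#. -> .   bit 2 = 0  t=0,i=18
  ..# -> .   bit 1 = 0  t=0,i=4
  ... -> #   bit 0 = 1  t=0,i=1
  bits 01100001 = 97

97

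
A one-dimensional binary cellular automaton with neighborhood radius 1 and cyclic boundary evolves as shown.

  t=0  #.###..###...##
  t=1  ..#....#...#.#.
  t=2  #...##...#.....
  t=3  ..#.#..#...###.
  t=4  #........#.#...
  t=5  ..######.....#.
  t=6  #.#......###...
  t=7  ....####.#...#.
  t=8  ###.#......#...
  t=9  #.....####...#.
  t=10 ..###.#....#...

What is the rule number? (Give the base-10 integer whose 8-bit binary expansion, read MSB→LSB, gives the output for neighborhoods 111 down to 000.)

9

  [7] ### => .  t=0,i=3
  [6] ##. => .  t=0,i=0
  [5] #.# => .  t=0,i=1
  [4] #.. => .  t=0,i=5
  [3] .## => #  t=0,i=2
  [2] .#. => .  t=1,i=2
  [1] ..# => .  t=0,i=6
  [0] ... => #  t=0,i=11
  bits 00001001 = 9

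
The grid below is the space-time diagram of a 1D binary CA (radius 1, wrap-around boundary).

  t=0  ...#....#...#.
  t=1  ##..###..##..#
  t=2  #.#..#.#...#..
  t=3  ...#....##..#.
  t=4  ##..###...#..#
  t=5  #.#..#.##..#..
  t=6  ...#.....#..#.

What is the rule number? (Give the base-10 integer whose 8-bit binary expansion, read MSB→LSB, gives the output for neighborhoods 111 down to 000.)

  ###|#  b7=1 t=1,i=0
  ##.|.  b6=0 t=1,i=1
  #.#|.  b5=0 t=2,i=1
  #..|#  b4=1 t=0,i=4
  .##|.  b3=0 t=1,i=4
  .#.|.  b2=0 t=0,i=3
  ..#|.  b1=0 t=0,i=2
  ...|#  b0=1 t=0,i=0
  bits 10010001 = 145

145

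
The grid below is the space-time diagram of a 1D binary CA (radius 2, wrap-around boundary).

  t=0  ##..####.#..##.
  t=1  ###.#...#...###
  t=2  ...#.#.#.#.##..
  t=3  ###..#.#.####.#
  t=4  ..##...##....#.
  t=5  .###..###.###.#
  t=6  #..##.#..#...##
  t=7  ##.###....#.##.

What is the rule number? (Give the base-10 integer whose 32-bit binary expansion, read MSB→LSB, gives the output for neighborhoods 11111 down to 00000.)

  #####|.  b31=0 t=1,i=0
  ####.|.  b30=0 t=0,i=6
  ###.#|.  b29=0 t=0,i=7
  ###..|#  b28=1 t=3,i=2
  ##.##|#  b27=1 t=0,i=14
  ##.#.|#  b26=1 t=0,i=8
  ##..#|#  b25=1 t=0,i=2
  ##...|.  b24=0 t=2,i=13
  #.###|.  b23=0 t=3,i=9
  #.##.|#  b22=1 t=0,i=0
  #.#.#|#  b21=1 t=2,i=5
  #.#..|.  b20=0 t=0,i=9
  #..##|.  b19=0 t=0,i=3
  #..#.|.  b18=0 t=3,i=4
  #...#|.  b17=0 t=1,i=6
  #....|#  b16=1 t=2,i=14
  .####|.  b15=0 t=0,i=5
  .###.|.  b14=0 t=5,i=2
  .##.#|#  b13=1 t=0,i=13
  .##..|#  b12=1 t=0,i=1
  .#.##|#  b11=1 t=2,i=10
  .#.#.|.  b10=0 t=2,i=4
  .#..#|.  b9=0 t=0,i=10
  .#...|#  b8=1 t=1,i=5
  ..###|#  b7=1 t=0,i=4
  ..##.|#  b6=1 t=0,i=12
  ..#.#|.  b5=0 t=2,i=3
  ..#..|.  b4=0 t=1,i=8
  ...##|#  b3=1 t=1,i=11
  ...#.|#  b2=1 t=1,i=7
  ....#|#  b1=1 t=2,i=1
  .....|#  b0=1 t=2,i=0
  bits 00011110011000010011100111001111 = 509688271

509688271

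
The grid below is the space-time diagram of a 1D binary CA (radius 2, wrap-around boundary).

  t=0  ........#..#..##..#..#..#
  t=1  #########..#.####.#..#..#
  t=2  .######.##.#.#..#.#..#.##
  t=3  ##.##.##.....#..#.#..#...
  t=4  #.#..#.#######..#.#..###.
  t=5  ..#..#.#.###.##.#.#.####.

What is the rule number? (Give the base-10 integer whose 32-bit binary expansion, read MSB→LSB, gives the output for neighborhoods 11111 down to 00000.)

  [31] ##### => #  t=1,i=1
  [30] ####. => .  t=1,i=7
  [29] ###.# => #  t=1,i=16
  [28] ###.. => #  t=1,i=8
  [27] ##.## => #  t=2,i=0
  [26] ##.#. => .  t=1,i=17
  [25] ##..# => #  t=0,i=16
  [24] ##... => #  t=3,i=8
  [23] #.### => #  t=1,i=13
  [22] #.##. => .  t=2,i=8
  [21] #.#.# => .  t=2,i=11
  [20] #.#.. => #  t=1,i=18
  [19] #..## => #  t=0,i=13
  [18] #..#. => .  t=0,i=10
  [17] #...# => #  t=3,i=23
  [16] #.... => #  t=0,i=1
  [15] .#### => .  t=1,i=0
  [14] .###. => #  t=4,i=22
  [13] .##.# => .  t=2,i=9
  [12] .##.. => #  t=0,i=15
  [11] .#.## => .  t=1,i=12
  [10] .#.#. => .  t=2,i=12
  [9] .#..# => .  t=0,i=9
  [8] .#... => #  t=0,i=0
  [7] ..### => #  t=1,i=24
  [6] ..##. => #  t=0,i=14
  [5] ..#.# => #  t=1,i=11
  [4] ..#.. => #  t=0,i=8
  [3] ...## => .  t=3,i=24
  [2] ...#. => #  t=0,i=7
  [1] ....# => #  t=0,i=6
  [0] ..... => #  t=0,i=2
  bits 10111011100110110101000111110111 = 3147518455

3147518455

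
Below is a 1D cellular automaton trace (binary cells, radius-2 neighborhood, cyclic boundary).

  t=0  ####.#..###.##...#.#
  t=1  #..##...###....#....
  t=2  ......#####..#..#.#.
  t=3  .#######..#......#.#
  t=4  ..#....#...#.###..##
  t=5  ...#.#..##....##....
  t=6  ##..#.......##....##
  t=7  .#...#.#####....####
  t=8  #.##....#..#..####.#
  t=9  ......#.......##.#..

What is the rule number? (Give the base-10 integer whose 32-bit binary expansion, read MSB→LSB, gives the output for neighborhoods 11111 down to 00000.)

874694027

  #####|.  b31=0 t=0,i=1
  ####.|.  b30=0 t=0,i=2
  ###.#|#  b29=1 t=0,i=3
  ###..|#  b28=1 t=1,i=10
  ##.##|.  b27=0 t=0,i=11
  ##.#.|#  b26=1 t=0,i=4
  ##..#|.  b25=0 t=2,i=11
  ##...|.  b24=0 t=0,i=14
  #.###|.  b23=0 t=0,i=19
  #.##.|.  b22=0 t=0,i=12
  #.#.#|#  b21=1 t=3,i=19
  #.#..|.  b20=0 t=0,i=5
  #..##|.  b19=0 t=0,i=7
  #..#.|.  b18=0 t=2,i=12
  #...#|#  b17=1 t=0,i=15
  #....|.  b16=0 t=1,i=12
  .####|#  b15=1 t=0,i=0
  .###.|#  b14=1 t=0,i=9
  .##.#|.  b13=0 t=8,i=0
  .##..|.  b12=0 t=0,i=13
  .#.##|.  b11=0 t=0,i=18
  .#.#.|#  b10=1 t=2,i=17
  .#..#|.  b9=0 t=0,i=6
  .#...|#  b8=1 t=1,i=16
  ..###|#  b7=1 t=0,i=8
  ..##.|.  b6=0 t=1,i=3
  ..#.#|.  b5=0 t=0,i=17
  ..#..|.  b4=0 t=1,i=0
  ...##|#  b3=1 t=1,i=7
  ...#.|.  b2=0 t=0,i=16
  ....#|#  b1=1 t=1,i=13
  .....|#  b0=1 t=2,i=1
  bits 00110100001000101100010110001011 = 874694027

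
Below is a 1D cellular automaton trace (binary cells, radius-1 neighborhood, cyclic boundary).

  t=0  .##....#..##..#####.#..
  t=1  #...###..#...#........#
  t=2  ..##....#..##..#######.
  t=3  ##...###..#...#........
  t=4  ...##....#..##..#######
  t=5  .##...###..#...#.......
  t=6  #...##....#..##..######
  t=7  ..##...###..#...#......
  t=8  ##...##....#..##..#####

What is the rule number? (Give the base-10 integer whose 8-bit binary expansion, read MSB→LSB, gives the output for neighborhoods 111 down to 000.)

3

  nb ###: next=.  (t=0,i=15, bit7=0)
  nb ##.: next=.  (t=0,i=2, bit6=0)
  nb #.#: next=.  (t=0,i=19, bit5=0)
  nb #..: next=.  (t=0,i=3, bit4=0)
  nb .##: next=.  (t=0,i=1, bit3=0)
  nb .#.: next=.  (t=0,i=7, bit2=0)
  nb ..#: next=#  (t=0,i=0, bit1=1)
  nb ...: next=#  (t=0,i=4, bit0=1)
  bits 00000011 = 3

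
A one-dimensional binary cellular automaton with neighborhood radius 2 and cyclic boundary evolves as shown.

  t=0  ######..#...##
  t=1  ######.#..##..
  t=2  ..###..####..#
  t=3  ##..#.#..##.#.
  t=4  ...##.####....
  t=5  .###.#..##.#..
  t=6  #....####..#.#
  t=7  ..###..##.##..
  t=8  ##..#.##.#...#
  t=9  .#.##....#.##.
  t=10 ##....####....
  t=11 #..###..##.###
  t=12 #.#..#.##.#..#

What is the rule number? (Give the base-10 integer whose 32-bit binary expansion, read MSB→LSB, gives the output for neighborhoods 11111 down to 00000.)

3625910894

  nb #####: next=#  (t=0,i=0, bit31=1)
  nb ####.: next=#  (t=0,i=4, bit30=1)
  nb ###.#: next=.  (t=1,i=5, bit29=0)
  nb ###..: next=#  (t=0,i=5, bit28=1)
  nb ##.##: next=#  (t=4,i=5, bit27=1)
  nb ##.#.: next=.  (t=1,i=6, bit26=0)
  nb ##..#: next=.  (t=0,i=6, bit25=0)
  nb ##...: next=.  (t=4,i=10, bit24=0)
  nb #.###: next=.  (t=4,i=6, bit23=0)
  nb #.##.: next=.  (t=3,i=0, bit22=0)
  nb #.#.#: next=.  (t=3,i=12, bit21=0)
  nb #.#..: next=#  (t=1,i=7, bit20=1)
  nb #..##: next=#  (t=1,i=9, bit19=1)
  nb #..#.: next=#  (t=0,i=7, bit18=1)
  nb #...#: next=#  (t=0,i=10, bit17=1)
  nb #....: next=#  (t=4,i=11, bit16=1)
  nb .####: next=.  (t=0,i=13, bit15=0)
  nb .###.: next=.  (t=2,i=3, bit14=0)
  nb .##.#: next=.  (t=3,i=10, bit13=0)
  nb .##..: next=.  (t=1,i=11, bit12=0)
  nb .#.##: next=.  (t=3,i=13, bit11=0)
  nb .#.#.: next=.  (t=3,i=5, bit10=0)
  nb .#..#: next=#  (t=1,i=8, bit9=1)
  nb .#...: next=.  (t=0,i=9, bit8=0)
  nb ..###: next=.  (t=0,i=12, bit7=0)
  nb ..##.: next=#  (t=1,i=10, bit6=1)
  nb ..#.#: next=#  (t=3,i=4, bit5=1)
  nb ..#..: next=.  (t=0,i=8, bit4=0)
  nb ...##: next=#  (t=0,i=11, bit3=1)
  nb ...#.: next=#  (t=9,i=8, bit2=1)
  nb ....#: next=#  (t=4,i=1, bit1=1)
  nb .....: next=.  (t=4,i=0, bit0=0)
  bits 11011000000111110000001001101110 = 3625910894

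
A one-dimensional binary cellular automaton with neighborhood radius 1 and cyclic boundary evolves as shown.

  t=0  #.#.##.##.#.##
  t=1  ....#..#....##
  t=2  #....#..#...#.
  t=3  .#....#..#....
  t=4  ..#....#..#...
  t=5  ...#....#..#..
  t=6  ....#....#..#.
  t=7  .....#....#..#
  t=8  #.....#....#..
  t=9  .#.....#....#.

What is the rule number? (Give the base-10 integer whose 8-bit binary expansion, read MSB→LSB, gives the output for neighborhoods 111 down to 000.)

  ###|#  b7=1 t=0,i=13
  ##.|.  b6=0 t=0,i=0
  #.#|.  b5=0 t=0,i=1
  #..|#  b4=1 t=1,i=0
  .##|#  b3=1 t=0,i=4
  .#.|.  b2=0 t=0,i=2
  ..#|.  b1=0 t=1,i=3
  ...|.  b0=0 t=1,i=1
  bits 10011000 = 152

152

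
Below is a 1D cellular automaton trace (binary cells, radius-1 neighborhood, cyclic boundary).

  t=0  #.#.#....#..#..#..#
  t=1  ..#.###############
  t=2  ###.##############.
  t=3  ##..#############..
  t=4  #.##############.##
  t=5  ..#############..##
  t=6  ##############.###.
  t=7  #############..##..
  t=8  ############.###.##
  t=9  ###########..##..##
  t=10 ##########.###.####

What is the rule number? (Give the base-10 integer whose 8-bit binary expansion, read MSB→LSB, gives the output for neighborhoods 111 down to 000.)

  nb ###: next=#  (t=1,i=5, bit7=1)
  nb ##.: next=.  (t=0,i=0, bit6=0)
  nb #.#: next=.  (t=0,i=1, bit5=0)
  nb #..: next=#  (t=0,i=5, bit4=1)
  nb .##: next=#  (t=0,i=18, bit3=1)
  nb .#.: next=#  (t=0,i=2, bit2=1)
  nb ..#: next=#  (t=0,i=8, bit1=1)
  nb ...: next=#  (t=0,i=6, bit0=1)
  bits 10011111 = 159

159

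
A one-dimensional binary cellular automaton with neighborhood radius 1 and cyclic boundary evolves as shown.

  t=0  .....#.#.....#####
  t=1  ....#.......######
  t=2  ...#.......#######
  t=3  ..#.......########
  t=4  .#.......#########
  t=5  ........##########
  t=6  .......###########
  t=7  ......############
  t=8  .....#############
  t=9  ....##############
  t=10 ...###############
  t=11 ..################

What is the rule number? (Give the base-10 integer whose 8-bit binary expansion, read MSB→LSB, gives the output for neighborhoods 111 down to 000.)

202

  ###|#  b7=1 t=0,i=14
  ##.|#  b6=1 t=0,i=17
  #.#|.  b5=0 t=0,i=6
  #..|.  b4=0 t=0,i=0
  .##|#  b3=1 t=0,i=13
  .#.|.  b2=0 t=0,i=5
  ..#|#  b1=1 t=0,i=4
  ...|.  b0=0 t=0,i=1
  bits 11001010 = 202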